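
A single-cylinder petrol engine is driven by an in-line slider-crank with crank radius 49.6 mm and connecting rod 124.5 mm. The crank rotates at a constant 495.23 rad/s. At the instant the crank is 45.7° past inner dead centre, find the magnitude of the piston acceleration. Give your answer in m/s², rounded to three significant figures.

8590

ω = 495.2 rad/s
x(θ) = r cosθ + √(L² − r² sin²θ); with ω constant, a = ω²·d²x/dθ².
d²x/dθ² = −r cosθ − r²(cos2θ)/√u − r⁴ sin²2θ/(4u^{3/2}),  u = L² − r² sin²θ = 0.0142401 m².
Substituting r = 0.0496 m, L = 0.1245 m, θ = 45.7°: d²x/dθ² = -0.035028 m.
a = ω²·d²x/dθ² = (495.2)²·(-0.035028) = -8590.6 m/s²;  |a| = 8590.6 m/s².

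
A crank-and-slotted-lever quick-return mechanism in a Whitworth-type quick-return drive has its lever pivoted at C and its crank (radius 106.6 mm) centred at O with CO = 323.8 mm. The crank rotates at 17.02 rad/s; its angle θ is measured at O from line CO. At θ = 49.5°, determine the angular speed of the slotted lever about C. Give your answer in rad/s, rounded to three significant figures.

ω = 17.02 rad/s
Crank pin A relative to C: A = (d + r cosθ, r sinθ); lever angle φ = atan2(r sinθ, d + r cosθ).
Differentiating tanφ: φ̇ = rω(d cosθ + r)/(d² + r² + 2dr cosθ).
d² + r² + 2dr cosθ = |CA|² = 0.161044 m²;  d cosθ + r = +0.31689 m.
|ω_lever| = |0.1066·17.02·+0.31689| / 0.161044 = 3.5701 rad/s.

3.57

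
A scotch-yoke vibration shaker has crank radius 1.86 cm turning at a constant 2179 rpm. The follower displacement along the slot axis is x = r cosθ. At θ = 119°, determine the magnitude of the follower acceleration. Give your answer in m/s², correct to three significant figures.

470

ω = 228.2 rad/s (from 2179 rpm).
x = r cosθ ⇒ ẍ = −rω² cosθ (ω constant).
|a| = rω²|cosθ| = 0.0186·(228.2)²·|cos 119°| = 469.52 m/s².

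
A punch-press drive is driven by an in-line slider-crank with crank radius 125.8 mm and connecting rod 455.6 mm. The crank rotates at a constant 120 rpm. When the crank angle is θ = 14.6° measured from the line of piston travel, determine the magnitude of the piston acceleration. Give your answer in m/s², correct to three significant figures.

ω = 2π·120/60 = 12.57 rad/s
x(θ) = r cosθ + √(L² − r² sin²θ); with ω constant, a = ω²·d²x/dθ².
d²x/dθ² = −r cosθ − r²(cos2θ)/√u − r⁴ sin²2θ/(4u^{3/2}),  u = L² − r² sin²θ = 0.206566 m².
Substituting r = 0.1258 m, L = 0.4556 m, θ = 14.6°: d²x/dθ² = -0.15229 m.
a = ω²·d²x/dθ² = (12.57)²·(-0.15229) = -24.049 m/s²;  |a| = 24.049 m/s².

24.0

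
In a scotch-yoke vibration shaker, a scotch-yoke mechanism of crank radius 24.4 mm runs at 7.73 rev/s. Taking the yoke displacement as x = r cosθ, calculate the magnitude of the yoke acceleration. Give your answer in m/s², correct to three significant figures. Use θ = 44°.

41.4

ω = 48.57 rad/s (from 7.73 rev/s).
x = r cosθ ⇒ ẍ = −rω² cosθ (ω constant).
|a| = rω²|cosθ| = 0.0244·(48.57)²·|cos 44°| = 41.404 m/s².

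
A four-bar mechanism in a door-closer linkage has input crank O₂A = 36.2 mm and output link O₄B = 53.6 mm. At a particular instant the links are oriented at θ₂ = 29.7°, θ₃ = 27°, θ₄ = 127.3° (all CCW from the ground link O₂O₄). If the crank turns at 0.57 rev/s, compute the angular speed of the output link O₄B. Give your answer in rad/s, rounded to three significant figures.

0.116

ω₂ = 3.581 rad/s (from 0.57 rev/s).
Differentiating the loop-closure r₂e^{iθ₂}+r₃e^{iθ₃}=r₁+r₄e^{iθ₄} gives r₂ω₂e^{iθ₂}+r₃ω₃e^{iθ₃}=r₄ω₄e^{iθ₄}.
Eliminating the other unknown: ω₄ = r₂ω₂ sin(θ₂−θ₃) / [r₄ sin(θ₄−θ₃)].
Numerator sine = +0.04711; denominator sine = +0.98389.
Result = 0.0362·3.581·(+0.04711) / (0.0536·(+0.98389)) = +0.11581 rad/s; magnitude 0.11581 rad/s.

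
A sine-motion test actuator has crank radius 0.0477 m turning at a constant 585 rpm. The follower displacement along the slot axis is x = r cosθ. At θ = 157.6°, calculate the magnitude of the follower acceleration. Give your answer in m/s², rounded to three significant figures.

ω = 61.26 rad/s (from 585 rpm).
x = r cosθ ⇒ ẍ = −rω² cosθ (ω constant).
|a| = rω²|cosθ| = 0.0477·(61.26)²·|cos 157.6°| = 165.51 m/s².

166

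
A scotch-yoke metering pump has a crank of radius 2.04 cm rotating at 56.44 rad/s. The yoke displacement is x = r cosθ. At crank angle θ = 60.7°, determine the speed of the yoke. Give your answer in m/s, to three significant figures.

1.00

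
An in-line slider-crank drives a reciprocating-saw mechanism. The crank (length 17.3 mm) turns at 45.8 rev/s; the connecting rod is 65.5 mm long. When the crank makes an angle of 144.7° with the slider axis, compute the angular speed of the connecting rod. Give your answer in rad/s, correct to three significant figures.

ω = 287.8 rad/s (converted from 45.8 rev/s).
The rod makes angle φ with the slider axis where L sinφ = r sinθ; differentiating, L cosφ·φ̇ = r ω cosθ.
L cosφ = √(L² − r² sin²θ) = 0.064733 m.
|ω_rod| = r ω |cosθ| / √(L² − r² sin²θ) = 0.0173·287.8·0.81614/0.064733 = 62.767 rad/s.

62.8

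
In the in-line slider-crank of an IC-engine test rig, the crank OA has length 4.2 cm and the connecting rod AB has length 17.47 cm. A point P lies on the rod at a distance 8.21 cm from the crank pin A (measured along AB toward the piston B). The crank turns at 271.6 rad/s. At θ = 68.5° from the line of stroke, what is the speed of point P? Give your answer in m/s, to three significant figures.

11.3

ω = 271.6 rad/s.  Crank-pin speed |V_A| = rω = 11.407 m/s, perpendicular to OA.
Rod angle: sinφ = −(r/L) sinθ ⇒ φ = -12.925°; ω_rod = −rω cosθ/√(L²−r²sin²θ) = -24.553 rad/s.
V_P = V_A + ω_rod × AP, with AP = 0.0821 m along the rod.
Components: V_Px = −rω sinθ − a·ω_rod·sinφ = -11.064 m/s;  V_Py = rω cosθ + a·ω_rod·cosφ = +2.216 m/s.
|V_P| = √(V_Px² + V_Py²) = 11.284 m/s.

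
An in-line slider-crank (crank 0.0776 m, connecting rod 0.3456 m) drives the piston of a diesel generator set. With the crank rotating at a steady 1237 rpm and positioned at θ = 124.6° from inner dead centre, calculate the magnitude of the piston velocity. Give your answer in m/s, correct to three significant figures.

7.20

ω = 2π·1237/60 = 129.5 rad/s
For an in-line slider-crank, x = r cosθ + √(L² − r² sin²θ), so v = −rω sinθ·[1 + r cosθ/√(L² − r² sin²θ)].
With r = 0.0776 m, L = 0.3456 m, θ = 124.6°: √(L² − r² sin²θ) = 0.33965 m.
v = −0.0776·129.5·0.82314·[1 + 0.0776·-0.56784/0.33965] = -7.2008 m/s.
|v| = 7.2008 m/s.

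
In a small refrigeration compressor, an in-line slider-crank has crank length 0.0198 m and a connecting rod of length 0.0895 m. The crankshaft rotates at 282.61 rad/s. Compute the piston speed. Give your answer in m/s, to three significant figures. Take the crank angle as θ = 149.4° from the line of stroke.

ω = 282.6 rad/s
For an in-line slider-crank, x = r cosθ + √(L² − r² sin²θ), so v = −rω sinθ·[1 + r cosθ/√(L² − r² sin²θ)].
With r = 0.0198 m, L = 0.0895 m, θ = 149.4°: √(L² − r² sin²θ) = 0.088931 m.
v = −0.0198·282.6·0.50904·[1 + 0.0198·-0.86074/0.088931] = -2.3026 m/s.
|v| = 2.3026 m/s.

2.30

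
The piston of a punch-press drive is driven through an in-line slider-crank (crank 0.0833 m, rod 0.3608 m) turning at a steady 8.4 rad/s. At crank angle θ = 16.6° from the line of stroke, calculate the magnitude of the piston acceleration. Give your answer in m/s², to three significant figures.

ω = 8.4 rad/s
x(θ) = r cosθ + √(L² − r² sin²θ); with ω constant, a = ω²·d²x/dθ².
d²x/dθ² = −r cosθ − r²(cos2θ)/√u − r⁴ sin²2θ/(4u^{3/2}),  u = L² − r² sin²θ = 0.12961 m².
Substituting r = 0.0833 m, L = 0.3608 m, θ = 16.6°: d²x/dθ² = -0.096033 m.
a = ω²·d²x/dθ² = (8.4)²·(-0.096033) = -6.7761 m/s²;  |a| = 6.7761 m/s².

6.78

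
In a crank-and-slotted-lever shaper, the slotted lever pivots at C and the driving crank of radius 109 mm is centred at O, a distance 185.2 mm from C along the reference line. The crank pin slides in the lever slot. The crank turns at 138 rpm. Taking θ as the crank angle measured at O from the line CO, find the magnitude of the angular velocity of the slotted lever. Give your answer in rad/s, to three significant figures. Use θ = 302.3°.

4.83

ω = 14.45 rad/s (from 138 rpm).
Crank pin A relative to C: A = (d + r cosθ, r sinθ); lever angle φ = atan2(r sinθ, d + r cosθ).
Differentiating tanφ: φ̇ = rω(d cosθ + r)/(d² + r² + 2dr cosθ).
d² + r² + 2dr cosθ = |CA|² = 0.0677538 m²;  d cosθ + r = +0.20796 m.
|ω_lever| = |0.109·14.45·+0.20796| / 0.0677538 = 4.8349 rad/s.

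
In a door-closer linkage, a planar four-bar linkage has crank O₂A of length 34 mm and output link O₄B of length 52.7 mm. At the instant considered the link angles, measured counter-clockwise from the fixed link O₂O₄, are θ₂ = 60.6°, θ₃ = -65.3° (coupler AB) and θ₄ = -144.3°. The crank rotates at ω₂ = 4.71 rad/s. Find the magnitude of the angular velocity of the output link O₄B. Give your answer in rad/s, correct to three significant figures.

2.51

ω₂ = 4.71 rad/s
Differentiating the loop-closure r₂e^{iθ₂}+r₃e^{iθ₃}=r₁+r₄e^{iθ₄} gives r₂ω₂e^{iθ₂}+r₃ω₃e^{iθ₃}=r₄ω₄e^{iθ₄}.
Eliminating the other unknown: ω₄ = r₂ω₂ sin(θ₂−θ₃) / [r₄ sin(θ₄−θ₃)].
Numerator sine = +0.81004; denominator sine = -0.98163.
Result = 0.034·4.71·(+0.81004) / (0.0527·(-0.98163)) = -2.5076 rad/s; magnitude 2.5076 rad/s.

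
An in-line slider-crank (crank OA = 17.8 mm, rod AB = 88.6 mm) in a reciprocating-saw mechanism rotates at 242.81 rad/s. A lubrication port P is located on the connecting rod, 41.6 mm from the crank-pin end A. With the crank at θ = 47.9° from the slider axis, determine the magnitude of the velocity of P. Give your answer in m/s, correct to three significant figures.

3.74

ω = 242.8 rad/s.  Crank-pin speed |V_A| = rω = 4.322 m/s, perpendicular to OA.
Rod angle: sinφ = −(r/L) sinθ ⇒ φ = -8.573°; ω_rod = −rω cosθ/√(L²−r²sin²θ) = -33.074 rad/s.
V_P = V_A + ω_rod × AP, with AP = 0.0416 m along the rod.
Components: V_Px = −rω sinθ − a·ω_rod·sinφ = -3.4119 m/s;  V_Py = rω cosθ + a·ω_rod·cosφ = +1.5371 m/s.
|V_P| = √(V_Px² + V_Py²) = 3.7422 m/s.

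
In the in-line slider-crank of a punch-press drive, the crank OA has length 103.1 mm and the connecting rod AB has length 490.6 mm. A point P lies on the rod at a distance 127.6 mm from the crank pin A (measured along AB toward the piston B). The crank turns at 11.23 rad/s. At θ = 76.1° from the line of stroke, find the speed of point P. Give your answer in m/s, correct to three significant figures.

1.16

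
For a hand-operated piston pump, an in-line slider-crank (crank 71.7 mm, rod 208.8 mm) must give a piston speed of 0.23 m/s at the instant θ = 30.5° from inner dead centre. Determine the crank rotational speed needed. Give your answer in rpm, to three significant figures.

For an in-line slider-crank, |v_piston| = rω|sinθ|·[1 + r cosθ/√(L² − r² sin²θ)].
With r = 0.0717 m, L = 0.2088 m, θ = 30.5°: the bracketed kinematic factor |dx/dθ| = 0.047325 m.
ω = v/|dx/dθ| = 0.23/0.047325 = 4.86 rad/s.
N = 60ω/(2π) = 46.41 rpm.

46.4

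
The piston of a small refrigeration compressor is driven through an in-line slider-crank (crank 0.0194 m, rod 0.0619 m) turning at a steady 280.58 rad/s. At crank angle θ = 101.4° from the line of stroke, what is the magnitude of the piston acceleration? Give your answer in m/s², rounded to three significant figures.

764

ω = 280.6 rad/s
x(θ) = r cosθ + √(L² − r² sin²θ); with ω constant, a = ω²·d²x/dθ².
d²x/dθ² = −r cosθ − r²(cos2θ)/√u − r⁴ sin²2θ/(4u^{3/2}),  u = L² − r² sin²θ = 0.00346995 m².
Substituting r = 0.0194 m, L = 0.0619 m, θ = 101.4°: d²x/dθ² = +0.0096984 m.
a = ω²·d²x/dθ² = (280.6)²·(+0.0096984) = +763.51 m/s²;  |a| = 763.51 m/s².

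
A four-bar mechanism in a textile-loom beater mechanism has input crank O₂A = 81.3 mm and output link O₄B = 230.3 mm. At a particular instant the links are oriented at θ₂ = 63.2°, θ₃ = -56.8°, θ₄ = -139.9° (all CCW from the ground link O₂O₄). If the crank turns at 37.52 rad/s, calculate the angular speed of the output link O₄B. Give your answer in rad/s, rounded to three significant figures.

ω₂ = 37.52 rad/s
Differentiating the loop-closure r₂e^{iθ₂}+r₃e^{iθ₃}=r₁+r₄e^{iθ₄} gives r₂ω₂e^{iθ₂}+r₃ω₃e^{iθ₃}=r₄ω₄e^{iθ₄}.
Eliminating the other unknown: ω₄ = r₂ω₂ sin(θ₂−θ₃) / [r₄ sin(θ₄−θ₃)].
Numerator sine = +0.86603; denominator sine = -0.99276.
Result = 0.0813·37.52·(+0.86603) / (0.2303·(-0.99276)) = -11.554 rad/s; magnitude 11.554 rad/s.

11.6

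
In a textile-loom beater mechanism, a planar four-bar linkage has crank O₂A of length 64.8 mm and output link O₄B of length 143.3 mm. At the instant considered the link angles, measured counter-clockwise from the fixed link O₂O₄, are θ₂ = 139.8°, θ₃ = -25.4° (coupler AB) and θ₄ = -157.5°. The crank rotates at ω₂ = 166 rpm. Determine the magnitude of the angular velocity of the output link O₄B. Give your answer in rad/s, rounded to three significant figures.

2.71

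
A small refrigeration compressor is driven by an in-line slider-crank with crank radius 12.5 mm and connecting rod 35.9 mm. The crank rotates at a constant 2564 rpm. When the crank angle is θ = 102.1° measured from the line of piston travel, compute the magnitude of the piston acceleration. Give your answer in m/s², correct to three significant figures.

491

ω = 2π·2564/60 = 268.5 rad/s
x(θ) = r cosθ + √(L² − r² sin²θ); with ω constant, a = ω²·d²x/dθ².
d²x/dθ² = −r cosθ − r²(cos2θ)/√u − r⁴ sin²2θ/(4u^{3/2}),  u = L² − r² sin²θ = 0.00113943 m².
Substituting r = 0.0125 m, L = 0.0359 m, θ = 102.1°: d²x/dθ² = +0.0068157 m.
a = ω²·d²x/dθ² = (268.5)²·(+0.0068157) = +491.36 m/s²;  |a| = 491.36 m/s².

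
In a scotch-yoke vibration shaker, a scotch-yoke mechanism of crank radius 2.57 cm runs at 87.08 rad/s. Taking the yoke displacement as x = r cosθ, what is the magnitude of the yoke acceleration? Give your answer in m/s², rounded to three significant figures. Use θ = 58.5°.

ω = 87.08 rad/s
x = r cosθ ⇒ ẍ = −rω² cosθ (ω constant).
|a| = rω²|cosθ| = 0.0257·(87.08)²·|cos 58.5°| = 101.83 m/s².

102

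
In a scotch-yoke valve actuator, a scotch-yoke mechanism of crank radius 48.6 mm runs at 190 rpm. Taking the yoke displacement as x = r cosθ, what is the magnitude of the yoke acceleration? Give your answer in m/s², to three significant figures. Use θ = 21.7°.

ω = 19.9 rad/s (from 190 rpm).
x = r cosθ ⇒ ẍ = −rω² cosθ (ω constant).
|a| = rω²|cosθ| = 0.0486·(19.9)²·|cos 21.7°| = 17.876 m/s².

17.9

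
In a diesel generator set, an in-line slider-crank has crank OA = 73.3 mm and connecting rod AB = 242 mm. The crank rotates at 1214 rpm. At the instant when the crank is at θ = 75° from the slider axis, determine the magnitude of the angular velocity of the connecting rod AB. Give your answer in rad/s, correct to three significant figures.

10.4

ω = 127.1 rad/s (converted from 1214 rpm).
The rod makes angle φ with the slider axis where L sinφ = r sinθ; differentiating, L cosφ·φ̇ = r ω cosθ.
L cosφ = √(L² − r² sin²θ) = 0.23141 m.
|ω_rod| = r ω |cosθ| / √(L² − r² sin²θ) = 0.0733·127.1·0.25882/0.23141 = 10.422 rad/s.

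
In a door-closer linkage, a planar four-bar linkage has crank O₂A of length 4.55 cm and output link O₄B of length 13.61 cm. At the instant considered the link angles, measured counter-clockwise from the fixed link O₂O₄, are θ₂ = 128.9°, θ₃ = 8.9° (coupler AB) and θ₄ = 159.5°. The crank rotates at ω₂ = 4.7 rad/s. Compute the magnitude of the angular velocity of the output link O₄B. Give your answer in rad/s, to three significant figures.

2.77

ω₂ = 4.7 rad/s
Differentiating the loop-closure r₂e^{iθ₂}+r₃e^{iθ₃}=r₁+r₄e^{iθ₄} gives r₂ω₂e^{iθ₂}+r₃ω₃e^{iθ₃}=r₄ω₄e^{iθ₄}.
Eliminating the other unknown: ω₄ = r₂ω₂ sin(θ₂−θ₃) / [r₄ sin(θ₄−θ₃)].
Numerator sine = +0.86603; denominator sine = +0.49090.
Result = 0.0455·4.7·(+0.86603) / (0.1361·(+0.49090)) = +2.772 rad/s; magnitude 2.772 rad/s.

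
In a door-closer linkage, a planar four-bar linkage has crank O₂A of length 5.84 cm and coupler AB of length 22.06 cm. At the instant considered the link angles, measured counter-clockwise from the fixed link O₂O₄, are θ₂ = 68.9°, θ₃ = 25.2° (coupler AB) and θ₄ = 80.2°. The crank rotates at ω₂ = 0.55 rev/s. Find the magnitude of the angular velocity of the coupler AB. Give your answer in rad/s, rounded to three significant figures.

0.219

ω₂ = 3.456 rad/s (from 0.55 rev/s).
Differentiating the loop-closure r₂e^{iθ₂}+r₃e^{iθ₃}=r₁+r₄e^{iθ₄} gives r₂ω₂e^{iθ₂}+r₃ω₃e^{iθ₃}=r₄ω₄e^{iθ₄}.
Eliminating the other unknown: ω₃ = r₂ω₂ sin(θ₄−θ₂) / [r₃ sin(θ₃−θ₄)].
Numerator sine = +0.19595; denominator sine = -0.81915.
Result = 0.0584·3.456·(+0.19595) / (0.2206·(-0.81915)) = -0.21884 rad/s; magnitude 0.21884 rad/s.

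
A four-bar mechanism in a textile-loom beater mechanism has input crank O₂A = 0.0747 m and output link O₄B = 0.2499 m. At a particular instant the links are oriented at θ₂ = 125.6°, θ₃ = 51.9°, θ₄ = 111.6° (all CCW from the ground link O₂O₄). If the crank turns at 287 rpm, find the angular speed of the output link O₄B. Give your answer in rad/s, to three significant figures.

ω₂ = 30.05 rad/s (from 287 rpm).
Differentiating the loop-closure r₂e^{iθ₂}+r₃e^{iθ₃}=r₁+r₄e^{iθ₄} gives r₂ω₂e^{iθ₂}+r₃ω₃e^{iθ₃}=r₄ω₄e^{iθ₄}.
Eliminating the other unknown: ω₄ = r₂ω₂ sin(θ₂−θ₃) / [r₄ sin(θ₄−θ₃)].
Numerator sine = +0.95981; denominator sine = +0.86340.
Result = 0.0747·30.05·(+0.95981) / (0.2499·(+0.86340)) = +9.9871 rad/s; magnitude 9.9871 rad/s.

9.99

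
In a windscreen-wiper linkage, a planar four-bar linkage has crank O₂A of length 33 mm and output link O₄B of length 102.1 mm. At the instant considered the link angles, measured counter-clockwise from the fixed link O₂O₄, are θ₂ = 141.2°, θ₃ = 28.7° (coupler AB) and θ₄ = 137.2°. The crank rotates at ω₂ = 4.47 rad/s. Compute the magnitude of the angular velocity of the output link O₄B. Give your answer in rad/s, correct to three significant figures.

ω₂ = 4.47 rad/s
Differentiating the loop-closure r₂e^{iθ₂}+r₃e^{iθ₃}=r₁+r₄e^{iθ₄} gives r₂ω₂e^{iθ₂}+r₃ω₃e^{iθ₃}=r₄ω₄e^{iθ₄}.
Eliminating the other unknown: ω₄ = r₂ω₂ sin(θ₂−θ₃) / [r₄ sin(θ₄−θ₃)].
Numerator sine = +0.92388; denominator sine = +0.94832.
Result = 0.033·4.47·(+0.92388) / (0.1021·(+0.94832)) = +1.4075 rad/s; magnitude 1.4075 rad/s.

1.41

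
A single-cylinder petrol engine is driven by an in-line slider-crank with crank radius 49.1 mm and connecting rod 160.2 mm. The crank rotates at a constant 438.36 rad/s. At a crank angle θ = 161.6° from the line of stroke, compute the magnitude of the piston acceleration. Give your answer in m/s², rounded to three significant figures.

ω = 438.4 rad/s
x(θ) = r cosθ + √(L² − r² sin²θ); with ω constant, a = ω²·d²x/dθ².
d²x/dθ² = −r cosθ − r²(cos2θ)/√u − r⁴ sin²2θ/(4u^{3/2}),  u = L² − r² sin²θ = 0.0254238 m².
Substituting r = 0.0491 m, L = 0.1602 m, θ = 161.6°: d²x/dθ² = +0.034354 m.
a = ω²·d²x/dθ² = (438.4)²·(+0.034354) = +6601.5 m/s²;  |a| = 6601.5 m/s².

6600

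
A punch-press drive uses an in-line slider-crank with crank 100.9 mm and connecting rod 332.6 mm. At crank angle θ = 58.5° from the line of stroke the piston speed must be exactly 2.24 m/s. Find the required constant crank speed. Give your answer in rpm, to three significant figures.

214

For an in-line slider-crank, |v_piston| = rω|sinθ|·[1 + r cosθ/√(L² − r² sin²θ)].
With r = 0.1009 m, L = 0.3326 m, θ = 58.5°: the bracketed kinematic factor |dx/dθ| = 0.10015 m.
ω = v/|dx/dθ| = 2.24/0.10015 = 22.367 rad/s.
N = 60ω/(2π) = 213.59 rpm.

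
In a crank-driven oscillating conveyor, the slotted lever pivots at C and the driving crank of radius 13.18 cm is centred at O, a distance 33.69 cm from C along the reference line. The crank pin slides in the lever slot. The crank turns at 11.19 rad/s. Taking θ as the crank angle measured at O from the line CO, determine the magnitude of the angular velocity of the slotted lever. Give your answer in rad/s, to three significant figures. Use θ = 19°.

3.09

ω = 11.19 rad/s
Crank pin A relative to C: A = (d + r cosθ, r sinθ); lever angle φ = atan2(r sinθ, d + r cosθ).
Differentiating tanφ: φ̇ = rω(d cosθ + r)/(d² + r² + 2dr cosθ).
d² + r² + 2dr cosθ = |CA|² = 0.214841 m²;  d cosθ + r = +0.45035 m.
|ω_lever| = |0.1318·11.19·+0.45035| / 0.214841 = 3.0915 rad/s.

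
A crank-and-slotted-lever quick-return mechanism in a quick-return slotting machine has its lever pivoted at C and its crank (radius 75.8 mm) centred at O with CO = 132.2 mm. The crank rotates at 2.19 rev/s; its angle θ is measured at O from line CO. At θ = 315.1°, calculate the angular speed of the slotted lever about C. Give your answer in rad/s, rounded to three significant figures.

ω = 13.76 rad/s (from 2.19 rev/s).
Crank pin A relative to C: A = (d + r cosθ, r sinθ); lever angle φ = atan2(r sinθ, d + r cosθ).
Differentiating tanφ: φ̇ = rω(d cosθ + r)/(d² + r² + 2dr cosθ).
d² + r² + 2dr cosθ = |CA|² = 0.0374187 m²;  d cosθ + r = +0.16944 m.
|ω_lever| = |0.0758·13.76·+0.16944| / 0.0374187 = 4.7231 rad/s.

4.72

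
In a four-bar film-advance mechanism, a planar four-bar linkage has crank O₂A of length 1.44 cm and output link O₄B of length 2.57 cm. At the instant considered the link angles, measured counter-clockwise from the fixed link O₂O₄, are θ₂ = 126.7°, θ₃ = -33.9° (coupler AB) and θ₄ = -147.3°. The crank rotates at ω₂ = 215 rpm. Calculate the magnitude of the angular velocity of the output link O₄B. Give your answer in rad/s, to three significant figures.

ω₂ = 22.51 rad/s (from 215 rpm).
Differentiating the loop-closure r₂e^{iθ₂}+r₃e^{iθ₃}=r₁+r₄e^{iθ₄} gives r₂ω₂e^{iθ₂}+r₃ω₃e^{iθ₃}=r₄ω₄e^{iθ₄}.
Eliminating the other unknown: ω₄ = r₂ω₂ sin(θ₂−θ₃) / [r₄ sin(θ₄−θ₃)].
Numerator sine = +0.33216; denominator sine = -0.91775.
Result = 0.0144·22.51·(+0.33216) / (0.0257·(-0.91775)) = -4.5658 rad/s; magnitude 4.5658 rad/s.

4.57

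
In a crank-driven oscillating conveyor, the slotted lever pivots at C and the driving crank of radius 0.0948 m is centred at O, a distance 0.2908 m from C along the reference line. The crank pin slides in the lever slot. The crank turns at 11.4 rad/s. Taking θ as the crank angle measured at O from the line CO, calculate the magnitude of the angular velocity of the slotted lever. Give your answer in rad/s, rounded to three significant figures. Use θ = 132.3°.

1.93

ω = 11.4 rad/s
Crank pin A relative to C: A = (d + r cosθ, r sinθ); lever angle φ = atan2(r sinθ, d + r cosθ).
Differentiating tanφ: φ̇ = rω(d cosθ + r)/(d² + r² + 2dr cosθ).
d² + r² + 2dr cosθ = |CA|² = 0.0564447 m²;  d cosθ + r = -0.10091 m.
|ω_lever| = |0.0948·11.4·-0.10091| / 0.0564447 = 1.9321 rad/s.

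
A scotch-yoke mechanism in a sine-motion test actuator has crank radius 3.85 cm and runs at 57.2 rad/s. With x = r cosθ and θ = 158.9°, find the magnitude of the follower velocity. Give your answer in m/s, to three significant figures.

ω = 57.2 rad/s
x = r cosθ ⇒ ẋ = −rω sinθ.
|v| = rω|sinθ| = 0.0385·57.2·|sin 158.9°| = 0.79278 m/s.

0.793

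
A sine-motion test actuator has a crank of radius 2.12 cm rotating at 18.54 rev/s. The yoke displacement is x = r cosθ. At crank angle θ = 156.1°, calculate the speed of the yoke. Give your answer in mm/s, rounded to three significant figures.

ω = 116.5 rad/s (from 18.54 rev/s).
x = r cosθ ⇒ ẋ = −rω sinθ.
|v| = rω|sinθ| = 0.0212·116.5·|sin 156.1°| = 1.0005 m/s = 1000.5 mm/s.

1000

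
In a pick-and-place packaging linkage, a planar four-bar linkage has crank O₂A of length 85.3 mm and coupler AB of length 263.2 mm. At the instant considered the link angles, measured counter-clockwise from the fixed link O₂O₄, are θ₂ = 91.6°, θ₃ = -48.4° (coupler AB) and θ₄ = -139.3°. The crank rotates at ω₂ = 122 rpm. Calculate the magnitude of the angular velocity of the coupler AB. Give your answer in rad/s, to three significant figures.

ω₂ = 12.78 rad/s (from 122 rpm).
Differentiating the loop-closure r₂e^{iθ₂}+r₃e^{iθ₃}=r₁+r₄e^{iθ₄} gives r₂ω₂e^{iθ₂}+r₃ω₃e^{iθ₃}=r₄ω₄e^{iθ₄}.
Eliminating the other unknown: ω₃ = r₂ω₂ sin(θ₄−θ₂) / [r₃ sin(θ₃−θ₄)].
Numerator sine = +0.77605; denominator sine = +0.99988.
Result = 0.0853·12.78·(+0.77605) / (0.2632·(+0.99988)) = +3.2136 rad/s; magnitude 3.2136 rad/s.

3.21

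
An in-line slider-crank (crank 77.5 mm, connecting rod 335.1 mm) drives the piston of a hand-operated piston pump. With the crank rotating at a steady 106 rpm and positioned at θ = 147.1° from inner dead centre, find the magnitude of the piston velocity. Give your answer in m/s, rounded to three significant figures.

ω = 2π·106/60 = 11.1 rad/s
For an in-line slider-crank, x = r cosθ + √(L² − r² sin²θ), so v = −rω sinθ·[1 + r cosθ/√(L² − r² sin²θ)].
With r = 0.0775 m, L = 0.3351 m, θ = 147.1°: √(L² − r² sin²θ) = 0.33245 m.
v = −0.0775·11.1·0.54317·[1 + 0.0775·-0.83962/0.33245] = -0.37582 m/s.
|v| = 0.37582 m/s.

0.376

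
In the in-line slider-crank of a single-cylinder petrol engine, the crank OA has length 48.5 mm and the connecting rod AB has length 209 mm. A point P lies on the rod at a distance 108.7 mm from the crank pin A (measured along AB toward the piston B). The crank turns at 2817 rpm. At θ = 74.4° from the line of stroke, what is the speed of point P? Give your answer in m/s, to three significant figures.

14.4

ω = 295 rad/s.  Crank-pin speed |V_A| = rω = 14.307 m/s, perpendicular to OA.
Rod angle: sinφ = −(r/L) sinθ ⇒ φ = -12.915°; ω_rod = −rω cosθ/√(L²−r²sin²θ) = -18.887 rad/s.
V_P = V_A + ω_rod × AP, with AP = 0.1087 m along the rod.
Components: V_Px = −rω sinθ − a·ω_rod·sinφ = -14.239 m/s;  V_Py = rω cosθ + a·ω_rod·cosφ = +1.8464 m/s.
|V_P| = √(V_Px² + V_Py²) = 14.358 m/s.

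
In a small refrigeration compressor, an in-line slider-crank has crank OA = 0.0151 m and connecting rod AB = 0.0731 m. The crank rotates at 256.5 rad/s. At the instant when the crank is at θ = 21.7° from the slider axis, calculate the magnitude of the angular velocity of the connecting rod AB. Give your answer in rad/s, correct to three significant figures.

ω = 256.5 rad/s
The rod makes angle φ with the slider axis where L sinφ = r sinθ; differentiating, L cosφ·φ̇ = r ω cosθ.
L cosφ = √(L² − r² sin²θ) = 0.072886 m.
|ω_rod| = r ω |cosθ| / √(L² − r² sin²θ) = 0.0151·256.5·0.92913/0.072886 = 49.374 rad/s.

49.4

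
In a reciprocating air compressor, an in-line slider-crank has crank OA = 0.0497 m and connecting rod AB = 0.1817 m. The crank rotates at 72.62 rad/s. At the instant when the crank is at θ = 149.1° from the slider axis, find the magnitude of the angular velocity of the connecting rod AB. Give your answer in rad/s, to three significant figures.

ω = 72.62 rad/s
The rod makes angle φ with the slider axis where L sinφ = r sinθ; differentiating, L cosφ·φ̇ = r ω cosθ.
L cosφ = √(L² − r² sin²θ) = 0.1799 m.
|ω_rod| = r ω |cosθ| / √(L² − r² sin²θ) = 0.0497·72.62·0.85806/0.1799 = 17.215 rad/s.

17.2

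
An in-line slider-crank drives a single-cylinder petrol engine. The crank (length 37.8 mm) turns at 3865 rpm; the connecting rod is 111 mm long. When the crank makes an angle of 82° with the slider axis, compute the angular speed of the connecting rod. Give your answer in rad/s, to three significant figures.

ω = 404.7 rad/s (converted from 3865 rpm).
The rod makes angle φ with the slider axis where L sinφ = r sinθ; differentiating, L cosφ·φ̇ = r ω cosθ.
L cosφ = √(L² − r² sin²θ) = 0.1045 m.
|ω_rod| = r ω |cosθ| / √(L² − r² sin²θ) = 0.0378·404.7·0.13917/0.1045 = 20.376 rad/s.

20.4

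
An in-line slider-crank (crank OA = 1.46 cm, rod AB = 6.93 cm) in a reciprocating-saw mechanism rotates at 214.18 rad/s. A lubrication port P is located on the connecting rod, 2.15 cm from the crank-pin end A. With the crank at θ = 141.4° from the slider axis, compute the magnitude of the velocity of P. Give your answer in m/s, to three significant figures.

ω = 214.2 rad/s.  Crank-pin speed |V_A| = rω = 3.127 m/s, perpendicular to OA.
Rod angle: sinφ = −(r/L) sinθ ⇒ φ = -7.553°; ω_rod = −rω cosθ/√(L²−r²sin²θ) = +35.573 rad/s.
V_P = V_A + ω_rod × AP, with AP = 0.0215 m along the rod.
Components: V_Px = −rω sinθ − a·ω_rod·sinφ = -1.8504 m/s;  V_Py = rω cosθ + a·ω_rod·cosφ = -1.6856 m/s.
|V_P| = √(V_Px² + V_Py²) = 2.503 m/s.

2.50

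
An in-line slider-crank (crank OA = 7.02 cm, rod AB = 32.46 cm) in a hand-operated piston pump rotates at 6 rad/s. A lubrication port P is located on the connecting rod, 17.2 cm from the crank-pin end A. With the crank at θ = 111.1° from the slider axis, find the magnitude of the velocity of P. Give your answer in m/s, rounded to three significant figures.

ω = 6 rad/s.  Crank-pin speed |V_A| = rω = 0.4212 m/s, perpendicular to OA.
Rod angle: sinφ = −(r/L) sinθ ⇒ φ = -11.640°; ω_rod = −rω cosθ/√(L²−r²sin²θ) = +0.47694 rad/s.
V_P = V_A + ω_rod × AP, with AP = 0.172 m along the rod.
Components: V_Px = −rω sinθ − a·ω_rod·sinφ = -0.37641 m/s;  V_Py = rω cosθ + a·ω_rod·cosφ = -0.071284 m/s.
|V_P| = √(V_Px² + V_Py²) = 0.3831 m/s.

0.383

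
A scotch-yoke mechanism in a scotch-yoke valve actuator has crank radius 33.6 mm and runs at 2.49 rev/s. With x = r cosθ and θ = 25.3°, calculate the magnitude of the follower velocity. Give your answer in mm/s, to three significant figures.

225

ω = 15.65 rad/s (from 2.49 rev/s).
x = r cosθ ⇒ ẋ = −rω sinθ.
|v| = rω|sinθ| = 0.0336·15.65·|sin 25.3°| = 0.22465 m/s = 224.65 mm/s.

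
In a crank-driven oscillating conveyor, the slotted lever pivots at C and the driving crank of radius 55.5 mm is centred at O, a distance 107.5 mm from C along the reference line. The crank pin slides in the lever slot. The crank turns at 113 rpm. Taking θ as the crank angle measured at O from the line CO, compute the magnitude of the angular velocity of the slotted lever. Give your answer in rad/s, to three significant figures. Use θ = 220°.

3.21

ω = 11.83 rad/s (from 113 rpm).
Crank pin A relative to C: A = (d + r cosθ, r sinθ); lever angle φ = atan2(r sinθ, d + r cosθ).
Differentiating tanφ: φ̇ = rω(d cosθ + r)/(d² + r² + 2dr cosθ).
d² + r² + 2dr cosθ = |CA|² = 0.00549567 m²;  d cosθ + r = -0.02685 m.
|ω_lever| = |0.0555·11.83·-0.02685| / 0.00549567 = 3.2086 rad/s.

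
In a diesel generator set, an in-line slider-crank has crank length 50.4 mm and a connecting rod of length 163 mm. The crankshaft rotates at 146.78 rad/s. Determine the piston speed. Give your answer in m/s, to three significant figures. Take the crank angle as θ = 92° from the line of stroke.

7.31

ω = 146.8 rad/s
For an in-line slider-crank, x = r cosθ + √(L² − r² sin²θ), so v = −rω sinθ·[1 + r cosθ/√(L² − r² sin²θ)].
With r = 0.0504 m, L = 0.163 m, θ = 92°: √(L² − r² sin²θ) = 0.15502 m.
v = −0.0504·146.8·0.99939·[1 + 0.0504·-0.03490/0.15502] = -7.3093 m/s.
|v| = 7.3093 m/s.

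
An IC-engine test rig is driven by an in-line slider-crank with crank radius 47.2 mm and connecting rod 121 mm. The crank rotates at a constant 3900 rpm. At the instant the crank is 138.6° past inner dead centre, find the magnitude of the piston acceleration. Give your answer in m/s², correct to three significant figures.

ω = 2π·3900/60 = 408.4 rad/s
x(θ) = r cosθ + √(L² − r² sin²θ); with ω constant, a = ω²·d²x/dθ².
d²x/dθ² = −r cosθ − r²(cos2θ)/√u − r⁴ sin²2θ/(4u^{3/2}),  u = L² − r² sin²θ = 0.0136667 m².
Substituting r = 0.0472 m, L = 0.121 m, θ = 138.6°: d²x/dθ² = +0.032252 m.
a = ω²·d²x/dθ² = (408.4)²·(+0.032252) = +5379.6 m/s²;  |a| = 5379.6 m/s².

5380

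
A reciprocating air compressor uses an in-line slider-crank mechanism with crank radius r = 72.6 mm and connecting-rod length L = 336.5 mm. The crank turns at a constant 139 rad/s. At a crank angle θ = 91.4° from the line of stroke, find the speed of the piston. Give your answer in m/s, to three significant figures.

ω = 139 rad/s
For an in-line slider-crank, x = r cosθ + √(L² − r² sin²θ), so v = −rω sinθ·[1 + r cosθ/√(L² − r² sin²θ)].
With r = 0.0726 m, L = 0.3365 m, θ = 91.4°: √(L² − r² sin²θ) = 0.32858 m.
v = −0.0726·139·0.99970·[1 + 0.0726·-0.02443/0.32858] = -10.034 m/s.
|v| = 10.034 m/s.

10.0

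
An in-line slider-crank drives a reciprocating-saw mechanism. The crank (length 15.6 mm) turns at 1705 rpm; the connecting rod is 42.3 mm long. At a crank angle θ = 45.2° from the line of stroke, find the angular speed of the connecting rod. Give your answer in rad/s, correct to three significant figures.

ω = 178.5 rad/s (converted from 1705 rpm).
The rod makes angle φ with the slider axis where L sinφ = r sinθ; differentiating, L cosφ·φ̇ = r ω cosθ.
L cosφ = √(L² − r² sin²θ) = 0.040826 m.
|ω_rod| = r ω |cosθ| / √(L² − r² sin²θ) = 0.0156·178.5·0.70463/0.040826 = 48.073 rad/s.

48.1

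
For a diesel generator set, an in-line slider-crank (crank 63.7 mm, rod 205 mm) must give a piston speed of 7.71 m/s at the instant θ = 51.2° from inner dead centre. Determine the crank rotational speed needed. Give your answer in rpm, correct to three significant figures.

1240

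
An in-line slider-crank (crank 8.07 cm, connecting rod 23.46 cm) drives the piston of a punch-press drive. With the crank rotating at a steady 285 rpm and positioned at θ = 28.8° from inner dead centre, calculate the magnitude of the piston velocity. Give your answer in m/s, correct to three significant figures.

1.51

ω = 2π·285/60 = 29.85 rad/s
For an in-line slider-crank, x = r cosθ + √(L² − r² sin²θ), so v = −rω sinθ·[1 + r cosθ/√(L² − r² sin²θ)].
With r = 0.0807 m, L = 0.2346 m, θ = 28.8°: √(L² − r² sin²θ) = 0.23136 m.
v = −0.0807·29.85·0.48175·[1 + 0.0807·0.87631/0.23136] = -1.515 m/s.
|v| = 1.515 m/s.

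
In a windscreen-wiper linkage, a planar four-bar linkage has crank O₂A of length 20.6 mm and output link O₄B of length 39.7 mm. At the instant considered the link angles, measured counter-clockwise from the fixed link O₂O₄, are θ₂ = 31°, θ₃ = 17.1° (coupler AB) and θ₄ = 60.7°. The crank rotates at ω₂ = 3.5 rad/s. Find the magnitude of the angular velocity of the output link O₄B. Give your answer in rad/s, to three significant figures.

ω₂ = 3.5 rad/s
Differentiating the loop-closure r₂e^{iθ₂}+r₃e^{iθ₃}=r₁+r₄e^{iθ₄} gives r₂ω₂e^{iθ₂}+r₃ω₃e^{iθ₃}=r₄ω₄e^{iθ₄}.
Eliminating the other unknown: ω₄ = r₂ω₂ sin(θ₂−θ₃) / [r₄ sin(θ₄−θ₃)].
Numerator sine = +0.24023; denominator sine = +0.68962.
Result = 0.0206·3.5·(+0.24023) / (0.0397·(+0.68962)) = +0.63264 rad/s; magnitude 0.63264 rad/s.

0.633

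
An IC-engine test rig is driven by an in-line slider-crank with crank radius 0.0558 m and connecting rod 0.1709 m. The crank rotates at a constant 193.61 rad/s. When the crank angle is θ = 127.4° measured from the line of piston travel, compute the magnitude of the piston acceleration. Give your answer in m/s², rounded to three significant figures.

ω = 193.6 rad/s
x(θ) = r cosθ + √(L² − r² sin²θ); with ω constant, a = ω²·d²x/dθ².
d²x/dθ² = −r cosθ − r²(cos2θ)/√u − r⁴ sin²2θ/(4u^{3/2}),  u = L² − r² sin²θ = 0.0272418 m².
Substituting r = 0.0558 m, L = 0.1709 m, θ = 127.4°: d²x/dθ² = +0.038336 m.
a = ω²·d²x/dθ² = (193.6)²·(+0.038336) = +1437 m/s²;  |a| = 1437 m/s².

1440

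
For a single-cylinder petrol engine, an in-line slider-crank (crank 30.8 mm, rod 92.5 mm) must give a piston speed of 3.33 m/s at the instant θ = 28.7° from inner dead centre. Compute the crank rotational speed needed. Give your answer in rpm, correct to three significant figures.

1660

For an in-line slider-crank, |v_piston| = rω|sinθ|·[1 + r cosθ/√(L² − r² sin²θ)].
With r = 0.0308 m, L = 0.0925 m, θ = 28.7°: the bracketed kinematic factor |dx/dθ| = 0.019167 m.
ω = v/|dx/dθ| = 3.33/0.019167 = 173.74 rad/s.
N = 60ω/(2π) = 1659 rpm.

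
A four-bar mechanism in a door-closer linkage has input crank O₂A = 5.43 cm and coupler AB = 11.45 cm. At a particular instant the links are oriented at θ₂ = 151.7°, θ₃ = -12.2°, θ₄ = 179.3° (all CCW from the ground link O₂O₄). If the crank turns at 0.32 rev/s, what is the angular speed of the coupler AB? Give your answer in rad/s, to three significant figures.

ω₂ = 2.011 rad/s (from 0.32 rev/s).
Differentiating the loop-closure r₂e^{iθ₂}+r₃e^{iθ₃}=r₁+r₄e^{iθ₄} gives r₂ω₂e^{iθ₂}+r₃ω₃e^{iθ₃}=r₄ω₄e^{iθ₄}.
Eliminating the other unknown: ω₃ = r₂ω₂ sin(θ₄−θ₂) / [r₃ sin(θ₃−θ₄)].
Numerator sine = +0.46330; denominator sine = +0.19937.
Result = 0.0543·2.011·(+0.46330) / (0.1145·(+0.19937)) = +2.2158 rad/s; magnitude 2.2158 rad/s.

2.22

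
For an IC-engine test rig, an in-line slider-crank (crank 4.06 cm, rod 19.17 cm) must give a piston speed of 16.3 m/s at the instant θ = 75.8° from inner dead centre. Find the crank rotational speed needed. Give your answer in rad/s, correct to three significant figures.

393

For an in-line slider-crank, |v_piston| = rω|sinθ|·[1 + r cosθ/√(L² − r² sin²θ)].
With r = 0.0406 m, L = 0.1917 m, θ = 75.8°: the bracketed kinematic factor |dx/dθ| = 0.041449 m.
ω = v/|dx/dθ| = 16.3/0.041449 = 393.26 rad/s.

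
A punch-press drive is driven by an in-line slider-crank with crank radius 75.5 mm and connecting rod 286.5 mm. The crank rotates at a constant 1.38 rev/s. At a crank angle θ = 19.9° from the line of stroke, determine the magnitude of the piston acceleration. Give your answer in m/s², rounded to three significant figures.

6.50

ω = 2π·1.38 = 8.671 rad/s
x(θ) = r cosθ + √(L² − r² sin²θ); with ω constant, a = ω²·d²x/dθ².
d²x/dθ² = −r cosθ − r²(cos2θ)/√u − r⁴ sin²2θ/(4u^{3/2}),  u = L² − r² sin²θ = 0.0814218 m².
Substituting r = 0.0755 m, L = 0.2865 m, θ = 19.9°: d²x/dθ² = -0.086483 m.
a = ω²·d²x/dθ² = (8.671)²·(-0.086483) = -6.502 m/s²;  |a| = 6.502 m/s².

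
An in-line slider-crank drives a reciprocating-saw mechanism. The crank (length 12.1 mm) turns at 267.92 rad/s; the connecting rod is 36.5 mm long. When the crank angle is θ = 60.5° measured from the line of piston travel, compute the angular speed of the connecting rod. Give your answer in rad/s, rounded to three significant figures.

ω = 267.9 rad/s
The rod makes angle φ with the slider axis where L sinφ = r sinθ; differentiating, L cosφ·φ̇ = r ω cosθ.
L cosφ = √(L² − r² sin²θ) = 0.034948 m.
|ω_rod| = r ω |cosθ| / √(L² − r² sin²θ) = 0.0121·267.9·0.49242/0.034948 = 45.678 rad/s.

45.7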